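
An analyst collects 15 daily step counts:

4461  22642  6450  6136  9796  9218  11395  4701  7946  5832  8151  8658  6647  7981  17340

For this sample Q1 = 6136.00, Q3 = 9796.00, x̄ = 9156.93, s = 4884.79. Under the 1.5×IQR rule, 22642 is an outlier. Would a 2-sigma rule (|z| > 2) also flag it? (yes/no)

z = (22642 − 9156.93) / 4884.79 = 2.76.
|z| = 2.76 > 2.

yes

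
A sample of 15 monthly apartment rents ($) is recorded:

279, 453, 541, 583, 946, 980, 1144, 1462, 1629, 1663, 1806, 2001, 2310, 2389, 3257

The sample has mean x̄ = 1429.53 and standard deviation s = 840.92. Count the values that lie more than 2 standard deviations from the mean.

1

Cutoffs: x̄ ± 2s = [-252.31, 3111.37].
Outside the cutoffs: 3257.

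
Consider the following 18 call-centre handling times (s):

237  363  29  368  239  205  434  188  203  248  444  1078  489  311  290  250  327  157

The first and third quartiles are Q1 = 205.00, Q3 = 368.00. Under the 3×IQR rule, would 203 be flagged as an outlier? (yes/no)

IQR = Q3 − Q1 = 368.00 − 205.00 = 163.00.
Lower fence = Q1 − 3·IQR = 205.00 − 489.00 = -284.00.
Upper fence = Q3 + 3·IQR = 368.00 + 489.00 = 857.00.
203 lies within [-284.00, 857.00].

no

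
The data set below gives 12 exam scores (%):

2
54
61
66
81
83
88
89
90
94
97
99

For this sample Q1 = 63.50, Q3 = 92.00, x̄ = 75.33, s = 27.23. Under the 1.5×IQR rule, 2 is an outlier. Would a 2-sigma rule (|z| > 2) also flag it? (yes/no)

z = (2 − 75.33) / 27.23 = -2.69.
|z| = 2.69 > 2.

yes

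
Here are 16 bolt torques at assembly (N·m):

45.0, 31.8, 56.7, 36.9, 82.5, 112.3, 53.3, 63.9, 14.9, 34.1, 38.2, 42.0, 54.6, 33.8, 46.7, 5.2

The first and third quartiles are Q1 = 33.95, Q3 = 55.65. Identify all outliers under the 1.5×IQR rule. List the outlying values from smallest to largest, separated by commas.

IQR = Q3 − Q1 = 55.65 − 33.95 = 21.70.
Lower fence = Q1 − 1.5·IQR = 33.95 − 32.55 = 1.40.
Upper fence = Q3 + 1.5·IQR = 55.65 + 32.55 = 88.20.
112.3 > 88.20 → outlier.
All remaining values lie within [1.40, 88.20].

112.3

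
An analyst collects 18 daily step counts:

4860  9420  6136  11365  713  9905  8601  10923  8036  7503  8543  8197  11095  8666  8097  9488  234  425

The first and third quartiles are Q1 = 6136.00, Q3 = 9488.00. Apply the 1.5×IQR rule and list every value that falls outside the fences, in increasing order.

IQR = Q3 − Q1 = 9488.00 − 6136.00 = 3352.00.
Lower fence = Q1 − 1.5·IQR = 6136.00 − 5028.00 = 1108.00.
Upper fence = Q3 + 1.5·IQR = 9488.00 + 5028.00 = 14516.00.
234 < 1108.00 → outlier.
425 < 1108.00 → outlier.
713 < 1108.00 → outlier.
All remaining values lie within [1108.00, 14516.00].

234, 425, 713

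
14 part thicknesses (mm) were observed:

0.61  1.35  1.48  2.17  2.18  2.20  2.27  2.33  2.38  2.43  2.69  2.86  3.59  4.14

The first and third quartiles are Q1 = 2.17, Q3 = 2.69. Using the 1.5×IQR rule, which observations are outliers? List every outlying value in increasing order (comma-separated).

IQR = Q3 − Q1 = 2.69 − 2.17 = 0.52.
Lower fence = Q1 − 1.5·IQR = 2.17 − 0.78 = 1.39.
Upper fence = Q3 + 1.5·IQR = 2.69 + 0.78 = 3.47.
0.61 < 1.39 → outlier.
1.35 < 1.39 → outlier.
3.59 > 3.47 → outlier.
4.14 > 3.47 → outlier.
All remaining values lie within [1.39, 3.47].

0.61, 1.35, 3.59, 4.14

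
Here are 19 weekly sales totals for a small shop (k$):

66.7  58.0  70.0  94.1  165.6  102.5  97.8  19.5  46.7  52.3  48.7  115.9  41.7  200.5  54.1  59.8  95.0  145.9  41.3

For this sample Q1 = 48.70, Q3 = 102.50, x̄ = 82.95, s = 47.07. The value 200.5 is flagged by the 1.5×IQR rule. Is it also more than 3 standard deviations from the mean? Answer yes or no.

z = (200.5 − 82.95) / 47.07 = 2.50.
|z| = 2.50 ≤ 3.

no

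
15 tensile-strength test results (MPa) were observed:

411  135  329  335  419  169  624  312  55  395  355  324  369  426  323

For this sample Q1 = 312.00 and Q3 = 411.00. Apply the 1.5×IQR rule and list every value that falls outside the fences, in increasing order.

IQR = Q3 − Q1 = 411.00 − 312.00 = 99.00.
Lower fence = Q1 − 1.5·IQR = 312.00 − 148.50 = 163.50.
Upper fence = Q3 + 1.5·IQR = 411.00 + 148.50 = 559.50.
55 < 163.50 → outlier.
135 < 163.50 → outlier.
624 > 559.50 → outlier.
All remaining values lie within [163.50, 559.50].

55, 135, 624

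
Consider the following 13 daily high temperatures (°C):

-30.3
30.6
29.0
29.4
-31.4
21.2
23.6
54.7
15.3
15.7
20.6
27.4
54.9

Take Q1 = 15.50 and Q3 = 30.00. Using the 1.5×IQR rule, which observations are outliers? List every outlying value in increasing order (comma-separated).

IQR = Q3 − Q1 = 30.00 − 15.50 = 14.50.
Lower fence = Q1 − 1.5·IQR = 15.50 − 21.75 = -6.25.
Upper fence = Q3 + 1.5·IQR = 30.00 + 21.75 = 51.75.
-31.4 < -6.25 → outlier.
-30.3 < -6.25 → outlier.
54.7 > 51.75 → outlier.
54.9 > 51.75 → outlier.
All remaining values lie within [-6.25, 51.75].

-31.4, -30.3, 54.7, 54.9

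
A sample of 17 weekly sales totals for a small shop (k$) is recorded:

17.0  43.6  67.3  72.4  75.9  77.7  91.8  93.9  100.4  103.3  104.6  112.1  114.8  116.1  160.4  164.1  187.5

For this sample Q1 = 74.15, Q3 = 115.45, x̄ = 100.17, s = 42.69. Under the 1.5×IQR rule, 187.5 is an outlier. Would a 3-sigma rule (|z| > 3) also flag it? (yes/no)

no

z = (187.5 − 100.17) / 42.69 = 2.05.
|z| = 2.05 ≤ 3.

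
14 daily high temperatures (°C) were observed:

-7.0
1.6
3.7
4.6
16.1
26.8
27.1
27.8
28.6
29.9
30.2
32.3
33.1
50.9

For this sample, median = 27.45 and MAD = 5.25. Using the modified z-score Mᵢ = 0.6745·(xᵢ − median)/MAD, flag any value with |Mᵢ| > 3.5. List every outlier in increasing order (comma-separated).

-7.0

|Mᵢ| > 3.5 ⇔ |xᵢ − 27.45| > 3.5·5.25/0.6745 = 27.24.
So outliers lie outside [0.21, 54.69].
-7.0: M = -4.43 → outlier.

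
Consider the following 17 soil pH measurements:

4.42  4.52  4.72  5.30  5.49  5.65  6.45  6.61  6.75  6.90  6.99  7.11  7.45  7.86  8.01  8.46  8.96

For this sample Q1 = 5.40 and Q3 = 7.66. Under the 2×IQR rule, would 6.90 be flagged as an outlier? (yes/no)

no

IQR = Q3 − Q1 = 7.66 − 5.40 = 2.26.
Lower fence = Q1 − 2·IQR = 5.40 − 4.52 = 0.88.
Upper fence = Q3 + 2·IQR = 7.66 + 4.52 = 12.18.
6.90 lies within [0.88, 12.18].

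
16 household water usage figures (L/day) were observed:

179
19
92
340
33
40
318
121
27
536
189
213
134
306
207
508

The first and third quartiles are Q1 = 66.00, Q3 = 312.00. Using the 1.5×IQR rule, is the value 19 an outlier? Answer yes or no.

no

IQR = Q3 − Q1 = 312.00 − 66.00 = 246.00.
Lower fence = Q1 − 1.5·IQR = 66.00 − 369.00 = -303.00.
Upper fence = Q3 + 1.5·IQR = 312.00 + 369.00 = 681.00.
19 lies within [-303.00, 681.00].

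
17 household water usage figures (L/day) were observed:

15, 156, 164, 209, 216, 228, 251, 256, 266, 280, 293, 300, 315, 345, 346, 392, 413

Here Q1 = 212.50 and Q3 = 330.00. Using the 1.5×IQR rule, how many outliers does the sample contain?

1

IQR = 117.50; fences at 212.50 − 176.25 = 36.25 and 330.00 + 176.25 = 506.25.
Outside the cutoffs: 15.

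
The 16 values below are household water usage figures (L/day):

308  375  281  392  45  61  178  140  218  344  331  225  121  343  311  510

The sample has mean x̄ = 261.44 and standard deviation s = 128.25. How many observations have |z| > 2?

0

Cutoffs: x̄ ± 2s = [4.94, 517.94].
Every value lies within the cutoffs.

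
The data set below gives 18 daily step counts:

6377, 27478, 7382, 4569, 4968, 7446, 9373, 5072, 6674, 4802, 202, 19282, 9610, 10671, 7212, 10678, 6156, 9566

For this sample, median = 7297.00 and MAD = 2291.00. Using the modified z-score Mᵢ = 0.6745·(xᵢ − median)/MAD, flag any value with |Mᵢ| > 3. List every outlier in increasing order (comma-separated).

19282, 27478

|Mᵢ| > 3 ⇔ |xᵢ − 7297.00| > 3·2291.00/0.6745 = 10189.77.
So outliers lie outside [-2892.77, 17486.77].
19282: M = 3.53 → outlier.
27478: M = 5.94 → outlier.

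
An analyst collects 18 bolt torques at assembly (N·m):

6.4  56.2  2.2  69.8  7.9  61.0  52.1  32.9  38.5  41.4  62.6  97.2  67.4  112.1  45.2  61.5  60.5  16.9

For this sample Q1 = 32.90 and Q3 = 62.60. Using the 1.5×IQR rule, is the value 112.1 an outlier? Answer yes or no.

IQR = Q3 − Q1 = 62.60 − 32.90 = 29.70.
Lower fence = Q1 − 1.5·IQR = 32.90 − 44.55 = -11.65.
Upper fence = Q3 + 1.5·IQR = 62.60 + 44.55 = 107.15.
112.1 lies above the upper fence.

yes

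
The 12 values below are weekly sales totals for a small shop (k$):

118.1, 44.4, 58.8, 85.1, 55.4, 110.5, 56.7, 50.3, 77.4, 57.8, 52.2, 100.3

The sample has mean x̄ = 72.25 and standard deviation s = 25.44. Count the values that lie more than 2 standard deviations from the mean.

Cutoffs: x̄ ± 2s = [21.37, 123.13].
Every value lies within the cutoffs.

0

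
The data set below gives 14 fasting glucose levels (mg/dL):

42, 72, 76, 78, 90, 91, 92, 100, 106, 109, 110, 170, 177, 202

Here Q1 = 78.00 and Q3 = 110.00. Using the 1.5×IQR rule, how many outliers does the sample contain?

3

IQR = 32.00; fences at 78.00 − 48.00 = 30.00 and 110.00 + 48.00 = 158.00.
Outside the cutoffs: 170, 177, 202.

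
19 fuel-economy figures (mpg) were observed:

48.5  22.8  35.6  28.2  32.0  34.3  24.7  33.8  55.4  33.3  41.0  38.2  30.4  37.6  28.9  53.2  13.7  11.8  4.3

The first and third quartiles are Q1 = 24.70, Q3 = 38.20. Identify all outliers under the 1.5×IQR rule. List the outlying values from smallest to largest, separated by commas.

4.3

IQR = Q3 − Q1 = 38.20 − 24.70 = 13.50.
Lower fence = Q1 − 1.5·IQR = 24.70 − 20.25 = 4.45.
Upper fence = Q3 + 1.5·IQR = 38.20 + 20.25 = 58.45.
4.3 < 4.45 → outlier.
All remaining values lie within [4.45, 58.45].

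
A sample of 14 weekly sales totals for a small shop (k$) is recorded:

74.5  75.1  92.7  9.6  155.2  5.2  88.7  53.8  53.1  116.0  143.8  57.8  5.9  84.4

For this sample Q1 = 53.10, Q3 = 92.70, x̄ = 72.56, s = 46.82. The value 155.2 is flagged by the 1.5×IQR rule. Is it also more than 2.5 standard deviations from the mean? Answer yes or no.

no

z = (155.2 − 72.56) / 46.82 = 1.77.
|z| = 1.77 ≤ 2.5.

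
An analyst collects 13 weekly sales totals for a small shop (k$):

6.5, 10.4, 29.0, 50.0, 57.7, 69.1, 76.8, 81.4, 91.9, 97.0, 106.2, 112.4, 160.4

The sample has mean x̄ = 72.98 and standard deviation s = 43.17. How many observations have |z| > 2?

1

Cutoffs: x̄ ± 2s = [-13.36, 159.32].
Outside the cutoffs: 160.4.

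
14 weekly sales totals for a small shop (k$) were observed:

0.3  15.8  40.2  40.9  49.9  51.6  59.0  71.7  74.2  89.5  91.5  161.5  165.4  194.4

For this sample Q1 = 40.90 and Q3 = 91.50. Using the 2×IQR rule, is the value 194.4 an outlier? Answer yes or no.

IQR = Q3 − Q1 = 91.50 − 40.90 = 50.60.
Lower fence = Q1 − 2·IQR = 40.90 − 101.20 = -60.30.
Upper fence = Q3 + 2·IQR = 91.50 + 101.20 = 192.70.
194.4 lies above the upper fence.

yes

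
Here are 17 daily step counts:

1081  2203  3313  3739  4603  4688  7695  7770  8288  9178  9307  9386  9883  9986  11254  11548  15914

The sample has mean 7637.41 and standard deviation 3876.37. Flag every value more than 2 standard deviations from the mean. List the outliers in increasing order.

Cutoffs at x̄ ± 2s: 7637.41 ± 2·3876.37 = [-115.33, 15390.15].
15914: z = 2.14, |z| > 2 → outlier.
Every other value lies within [-115.33, 15390.15].

15914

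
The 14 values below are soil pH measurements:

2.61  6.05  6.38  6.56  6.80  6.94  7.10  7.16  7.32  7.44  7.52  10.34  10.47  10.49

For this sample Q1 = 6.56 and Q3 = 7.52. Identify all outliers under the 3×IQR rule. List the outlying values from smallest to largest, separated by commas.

IQR = Q3 − Q1 = 7.52 − 6.56 = 0.96.
Lower fence = Q1 − 3·IQR = 6.56 − 2.88 = 3.68.
Upper fence = Q3 + 3·IQR = 7.52 + 2.88 = 10.40.
2.61 < 3.68 → outlier.
10.47 > 10.40 → outlier.
10.49 > 10.40 → outlier.
All remaining values lie within [3.68, 10.40].

2.61, 10.47, 10.49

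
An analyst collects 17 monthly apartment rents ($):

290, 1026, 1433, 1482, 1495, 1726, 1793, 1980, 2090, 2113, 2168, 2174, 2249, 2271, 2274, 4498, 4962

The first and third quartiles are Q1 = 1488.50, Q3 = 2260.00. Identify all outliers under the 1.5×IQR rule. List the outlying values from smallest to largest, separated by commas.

290, 4498, 4962

IQR = Q3 − Q1 = 2260.00 − 1488.50 = 771.50.
Lower fence = Q1 − 1.5·IQR = 1488.50 − 1157.25 = 331.25.
Upper fence = Q3 + 1.5·IQR = 2260.00 + 1157.25 = 3417.25.
290 < 331.25 → outlier.
4498 > 3417.25 → outlier.
4962 > 3417.25 → outlier.
All remaining values lie within [331.25, 3417.25].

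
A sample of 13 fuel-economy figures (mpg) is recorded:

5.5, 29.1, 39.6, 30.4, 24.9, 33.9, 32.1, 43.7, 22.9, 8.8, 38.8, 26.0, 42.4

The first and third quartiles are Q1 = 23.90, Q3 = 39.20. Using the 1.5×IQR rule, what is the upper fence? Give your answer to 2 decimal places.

IQR = Q3 − Q1 = 39.20 − 23.90 = 15.30.
Lower fence = Q1 − 1.5·IQR = 23.90 − 22.95 = 0.95.
Upper fence = Q3 + 1.5·IQR = 39.20 + 22.95 = 62.15.

62.15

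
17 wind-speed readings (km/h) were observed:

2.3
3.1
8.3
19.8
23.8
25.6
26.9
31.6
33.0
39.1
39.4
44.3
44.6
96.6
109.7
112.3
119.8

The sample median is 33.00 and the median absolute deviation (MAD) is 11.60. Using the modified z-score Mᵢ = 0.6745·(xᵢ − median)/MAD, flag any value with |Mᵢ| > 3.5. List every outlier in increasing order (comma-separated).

|Mᵢ| > 3.5 ⇔ |xᵢ − 33.00| > 3.5·11.60/0.6745 = 60.19.
So outliers lie outside [-27.19, 93.19].
96.6: M = 3.70 → outlier.
109.7: M = 4.46 → outlier.
112.3: M = 4.61 → outlier.
119.8: M = 5.05 → outlier.

96.6, 109.7, 112.3, 119.8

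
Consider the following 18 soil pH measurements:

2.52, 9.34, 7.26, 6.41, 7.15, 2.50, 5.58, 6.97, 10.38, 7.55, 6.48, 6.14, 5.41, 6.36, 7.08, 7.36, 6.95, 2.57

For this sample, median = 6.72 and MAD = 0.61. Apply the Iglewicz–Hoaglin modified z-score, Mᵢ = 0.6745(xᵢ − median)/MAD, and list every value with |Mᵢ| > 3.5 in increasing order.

2.50, 2.52, 2.57, 10.38

|Mᵢ| > 3.5 ⇔ |xᵢ − 6.72| > 3.5·0.61/0.6745 = 3.17.
So outliers lie outside [3.55, 9.89].
2.50: M = -4.67 → outlier.
2.52: M = -4.64 → outlier.
2.57: M = -4.59 → outlier.
10.38: M = 4.05 → outlier.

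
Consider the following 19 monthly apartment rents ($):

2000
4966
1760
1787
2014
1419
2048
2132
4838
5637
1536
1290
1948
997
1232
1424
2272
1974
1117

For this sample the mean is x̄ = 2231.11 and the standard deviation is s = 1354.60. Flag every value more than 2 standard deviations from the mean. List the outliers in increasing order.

4966, 5637

Cutoffs at x̄ ± 2s: 2231.11 ± 2·1354.60 = [-478.09, 4940.31].
4966: z = 2.02, |z| > 2 → outlier.
5637: z = 2.51, |z| > 2 → outlier.
Every other value lies within [-478.09, 4940.31].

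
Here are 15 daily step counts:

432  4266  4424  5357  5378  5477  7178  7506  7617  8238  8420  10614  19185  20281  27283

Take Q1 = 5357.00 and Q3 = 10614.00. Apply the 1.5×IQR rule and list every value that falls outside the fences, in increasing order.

IQR = Q3 − Q1 = 10614.00 − 5357.00 = 5257.00.
Lower fence = Q1 − 1.5·IQR = 5357.00 − 7885.50 = -2528.50.
Upper fence = Q3 + 1.5·IQR = 10614.00 + 7885.50 = 18499.50.
19185 > 18499.50 → outlier.
20281 > 18499.50 → outlier.
27283 > 18499.50 → outlier.
All remaining values lie within [-2528.50, 18499.50].

19185, 20281, 27283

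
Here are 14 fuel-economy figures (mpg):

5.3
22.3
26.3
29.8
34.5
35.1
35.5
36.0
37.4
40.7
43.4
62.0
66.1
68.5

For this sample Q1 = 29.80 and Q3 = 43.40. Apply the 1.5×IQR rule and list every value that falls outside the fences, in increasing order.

5.3, 66.1, 68.5

IQR = Q3 − Q1 = 43.40 − 29.80 = 13.60.
Lower fence = Q1 − 1.5·IQR = 29.80 − 20.40 = 9.40.
Upper fence = Q3 + 1.5·IQR = 43.40 + 20.40 = 63.80.
5.3 < 9.40 → outlier.
66.1 > 63.80 → outlier.
68.5 > 63.80 → outlier.
All remaining values lie within [9.40, 63.80].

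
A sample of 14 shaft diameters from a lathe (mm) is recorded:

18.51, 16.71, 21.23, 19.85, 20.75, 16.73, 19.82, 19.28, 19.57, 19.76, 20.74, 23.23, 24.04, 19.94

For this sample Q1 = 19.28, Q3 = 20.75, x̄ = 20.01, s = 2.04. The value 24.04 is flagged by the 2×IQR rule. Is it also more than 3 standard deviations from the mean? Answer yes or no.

z = (24.04 − 20.01) / 2.04 = 1.98.
|z| = 1.98 ≤ 3.

no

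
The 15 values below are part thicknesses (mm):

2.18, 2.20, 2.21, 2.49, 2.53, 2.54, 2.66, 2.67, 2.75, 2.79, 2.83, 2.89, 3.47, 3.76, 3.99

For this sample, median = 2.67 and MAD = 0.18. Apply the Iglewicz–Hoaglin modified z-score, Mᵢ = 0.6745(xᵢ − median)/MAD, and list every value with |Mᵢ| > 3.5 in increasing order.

|Mᵢ| > 3.5 ⇔ |xᵢ − 2.67| > 3.5·0.18/0.6745 = 0.93.
So outliers lie outside [1.74, 3.60].
3.76: M = 4.08 → outlier.
3.99: M = 4.95 → outlier.

3.76, 3.99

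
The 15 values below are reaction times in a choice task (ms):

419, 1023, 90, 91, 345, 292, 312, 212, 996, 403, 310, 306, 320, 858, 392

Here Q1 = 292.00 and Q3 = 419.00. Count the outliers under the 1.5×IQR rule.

5

IQR = 127.00; fences at 292.00 − 190.50 = 101.50 and 419.00 + 190.50 = 609.50.
Outside the cutoffs: 90, 91, 858, 996, 1023.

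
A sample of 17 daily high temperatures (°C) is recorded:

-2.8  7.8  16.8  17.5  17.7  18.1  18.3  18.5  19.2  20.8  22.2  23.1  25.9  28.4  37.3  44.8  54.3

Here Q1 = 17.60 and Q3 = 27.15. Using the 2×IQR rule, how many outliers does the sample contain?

IQR = 9.55; fences at 17.60 − 19.10 = -1.50 and 27.15 + 19.10 = 46.25.
Outside the cutoffs: -2.8, 54.3.

2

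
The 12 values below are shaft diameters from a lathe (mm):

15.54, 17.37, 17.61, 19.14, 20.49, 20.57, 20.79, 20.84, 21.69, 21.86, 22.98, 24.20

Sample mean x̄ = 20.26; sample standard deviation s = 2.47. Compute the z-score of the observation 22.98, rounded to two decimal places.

z = (22.98 − 20.26) / 2.47 = 1.10.

1.10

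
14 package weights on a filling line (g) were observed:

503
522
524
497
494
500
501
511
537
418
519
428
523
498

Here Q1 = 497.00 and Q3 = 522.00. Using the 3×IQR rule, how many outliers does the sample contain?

1

IQR = 25.00; fences at 497.00 − 75.00 = 422.00 and 522.00 + 75.00 = 597.00.
Outside the cutoffs: 418.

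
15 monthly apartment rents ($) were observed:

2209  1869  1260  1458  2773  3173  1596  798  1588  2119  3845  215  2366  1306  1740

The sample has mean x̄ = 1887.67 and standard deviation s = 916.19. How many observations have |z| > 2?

1

Cutoffs: x̄ ± 2s = [55.29, 3720.05].
Outside the cutoffs: 3845.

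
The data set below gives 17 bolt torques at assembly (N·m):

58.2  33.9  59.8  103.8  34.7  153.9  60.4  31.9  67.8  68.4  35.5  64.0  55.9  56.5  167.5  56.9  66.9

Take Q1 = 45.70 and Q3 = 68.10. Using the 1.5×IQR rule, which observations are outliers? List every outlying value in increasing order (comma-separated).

IQR = Q3 − Q1 = 68.10 − 45.70 = 22.40.
Lower fence = Q1 − 1.5·IQR = 45.70 − 33.60 = 12.10.
Upper fence = Q3 + 1.5·IQR = 68.10 + 33.60 = 101.70.
103.8 > 101.70 → outlier.
153.9 > 101.70 → outlier.
167.5 > 101.70 → outlier.
All remaining values lie within [12.10, 101.70].

103.8, 153.9, 167.5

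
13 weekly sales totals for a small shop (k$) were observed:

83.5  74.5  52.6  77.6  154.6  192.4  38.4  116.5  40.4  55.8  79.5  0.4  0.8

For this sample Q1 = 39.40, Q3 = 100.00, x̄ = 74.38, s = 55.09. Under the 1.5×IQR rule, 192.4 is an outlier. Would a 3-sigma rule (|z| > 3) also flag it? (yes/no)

no

z = (192.4 − 74.38) / 55.09 = 2.14.
|z| = 2.14 ≤ 3.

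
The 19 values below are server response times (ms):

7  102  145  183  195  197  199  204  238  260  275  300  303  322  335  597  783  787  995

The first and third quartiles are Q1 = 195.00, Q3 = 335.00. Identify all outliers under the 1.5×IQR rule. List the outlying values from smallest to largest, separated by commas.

597, 783, 787, 995

IQR = Q3 − Q1 = 335.00 − 195.00 = 140.00.
Lower fence = Q1 − 1.5·IQR = 195.00 − 210.00 = -15.00.
Upper fence = Q3 + 1.5·IQR = 335.00 + 210.00 = 545.00.
597 > 545.00 → outlier.
783 > 545.00 → outlier.
787 > 545.00 → outlier.
995 > 545.00 → outlier.
All remaining values lie within [-15.00, 545.00].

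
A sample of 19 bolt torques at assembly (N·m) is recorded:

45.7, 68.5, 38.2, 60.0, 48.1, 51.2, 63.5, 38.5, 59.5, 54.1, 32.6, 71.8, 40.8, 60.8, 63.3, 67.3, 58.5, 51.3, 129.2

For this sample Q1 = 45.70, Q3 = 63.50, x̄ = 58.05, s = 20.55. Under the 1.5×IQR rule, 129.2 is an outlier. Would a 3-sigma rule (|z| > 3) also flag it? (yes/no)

z = (129.2 − 58.05) / 20.55 = 3.46.
|z| = 3.46 > 3.

yes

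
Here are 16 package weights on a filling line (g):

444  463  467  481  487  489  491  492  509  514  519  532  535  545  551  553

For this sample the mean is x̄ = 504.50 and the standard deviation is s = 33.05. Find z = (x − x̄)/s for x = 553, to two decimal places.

z = (553 − 504.50) / 33.05 = 1.47.

1.47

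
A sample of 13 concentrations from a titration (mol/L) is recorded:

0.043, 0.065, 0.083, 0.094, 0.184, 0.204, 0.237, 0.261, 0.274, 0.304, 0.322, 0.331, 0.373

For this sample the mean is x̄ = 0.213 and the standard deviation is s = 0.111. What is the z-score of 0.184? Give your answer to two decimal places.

z = (0.184 − 0.213) / 0.111 = -0.26.

-0.26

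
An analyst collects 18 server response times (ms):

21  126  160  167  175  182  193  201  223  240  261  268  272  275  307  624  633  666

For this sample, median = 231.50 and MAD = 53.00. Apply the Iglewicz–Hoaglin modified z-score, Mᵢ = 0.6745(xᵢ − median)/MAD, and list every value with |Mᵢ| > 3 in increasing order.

|Mᵢ| > 3 ⇔ |xᵢ − 231.50| > 3·53.00/0.6745 = 235.73.
So outliers lie outside [-4.23, 467.23].
624: M = 5.00 → outlier.
633: M = 5.11 → outlier.
666: M = 5.53 → outlier.

624, 633, 666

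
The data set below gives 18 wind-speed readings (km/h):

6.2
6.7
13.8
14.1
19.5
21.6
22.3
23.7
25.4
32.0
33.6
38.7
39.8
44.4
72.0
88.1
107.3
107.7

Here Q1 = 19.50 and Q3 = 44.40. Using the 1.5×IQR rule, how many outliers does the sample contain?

IQR = 24.90; fences at 19.50 − 37.35 = -17.85 and 44.40 + 37.35 = 81.75.
Outside the cutoffs: 88.1, 107.3, 107.7.

3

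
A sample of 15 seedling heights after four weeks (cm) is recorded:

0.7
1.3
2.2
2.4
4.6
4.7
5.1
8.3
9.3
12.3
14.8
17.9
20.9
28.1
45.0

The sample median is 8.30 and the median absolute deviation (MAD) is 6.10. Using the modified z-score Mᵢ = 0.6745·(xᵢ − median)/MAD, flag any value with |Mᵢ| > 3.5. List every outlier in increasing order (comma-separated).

|Mᵢ| > 3.5 ⇔ |xᵢ − 8.30| > 3.5·6.10/0.6745 = 31.65.
So outliers lie outside [-23.35, 39.95].
45.0: M = 4.06 → outlier.

45.0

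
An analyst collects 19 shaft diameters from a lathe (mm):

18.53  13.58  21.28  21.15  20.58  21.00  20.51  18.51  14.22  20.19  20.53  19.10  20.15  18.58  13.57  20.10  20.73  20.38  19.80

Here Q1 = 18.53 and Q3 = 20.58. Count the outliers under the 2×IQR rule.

3

IQR = 2.05; fences at 18.53 − 4.10 = 14.43 and 20.58 + 4.10 = 24.68.
Outside the cutoffs: 13.57, 13.58, 14.22.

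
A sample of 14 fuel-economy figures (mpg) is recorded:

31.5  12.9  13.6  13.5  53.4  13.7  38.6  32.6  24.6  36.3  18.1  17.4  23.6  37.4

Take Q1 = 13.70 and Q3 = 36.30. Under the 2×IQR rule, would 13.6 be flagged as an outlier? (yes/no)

IQR = Q3 − Q1 = 36.30 − 13.70 = 22.60.
Lower fence = Q1 − 2·IQR = 13.70 − 45.20 = -31.50.
Upper fence = Q3 + 2·IQR = 36.30 + 45.20 = 81.50.
13.6 lies within [-31.50, 81.50].

no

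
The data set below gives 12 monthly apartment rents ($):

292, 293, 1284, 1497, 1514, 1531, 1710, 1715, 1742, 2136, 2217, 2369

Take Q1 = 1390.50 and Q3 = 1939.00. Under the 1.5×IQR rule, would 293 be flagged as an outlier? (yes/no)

IQR = Q3 − Q1 = 1939.00 − 1390.50 = 548.50.
Lower fence = Q1 − 1.5·IQR = 1390.50 − 822.75 = 567.75.
Upper fence = Q3 + 1.5·IQR = 1939.00 + 822.75 = 2761.75.
293 lies below the lower fence.

yes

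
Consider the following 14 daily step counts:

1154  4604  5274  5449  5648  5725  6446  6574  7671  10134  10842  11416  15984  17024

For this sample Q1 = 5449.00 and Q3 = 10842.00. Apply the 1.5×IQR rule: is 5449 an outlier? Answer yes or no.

no

IQR = Q3 − Q1 = 10842.00 − 5449.00 = 5393.00.
Lower fence = Q1 − 1.5·IQR = 5449.00 − 8089.50 = -2640.50.
Upper fence = Q3 + 1.5·IQR = 10842.00 + 8089.50 = 18931.50.
5449 lies within [-2640.50, 18931.50].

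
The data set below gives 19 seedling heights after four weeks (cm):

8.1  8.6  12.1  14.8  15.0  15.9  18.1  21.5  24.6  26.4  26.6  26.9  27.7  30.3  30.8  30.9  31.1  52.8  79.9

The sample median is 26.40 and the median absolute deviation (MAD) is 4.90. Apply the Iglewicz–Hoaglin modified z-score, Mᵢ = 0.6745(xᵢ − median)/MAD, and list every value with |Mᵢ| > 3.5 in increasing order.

52.8, 79.9

|Mᵢ| > 3.5 ⇔ |xᵢ − 26.40| > 3.5·4.90/0.6745 = 25.43.
So outliers lie outside [0.97, 51.83].
52.8: M = 3.63 → outlier.
79.9: M = 7.36 → outlier.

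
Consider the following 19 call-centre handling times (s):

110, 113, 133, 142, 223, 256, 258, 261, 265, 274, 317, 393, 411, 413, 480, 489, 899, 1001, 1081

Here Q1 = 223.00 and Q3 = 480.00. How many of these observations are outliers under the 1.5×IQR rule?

3

IQR = 257.00; fences at 223.00 − 385.50 = -162.50 and 480.00 + 385.50 = 865.50.
Outside the cutoffs: 899, 1001, 1081.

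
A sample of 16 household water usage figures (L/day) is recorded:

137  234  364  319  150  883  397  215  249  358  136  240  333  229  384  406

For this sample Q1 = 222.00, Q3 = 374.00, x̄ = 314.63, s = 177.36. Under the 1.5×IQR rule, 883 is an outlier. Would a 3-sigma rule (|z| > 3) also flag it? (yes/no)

yes

z = (883 − 314.63) / 177.36 = 3.20.
|z| = 3.20 > 3.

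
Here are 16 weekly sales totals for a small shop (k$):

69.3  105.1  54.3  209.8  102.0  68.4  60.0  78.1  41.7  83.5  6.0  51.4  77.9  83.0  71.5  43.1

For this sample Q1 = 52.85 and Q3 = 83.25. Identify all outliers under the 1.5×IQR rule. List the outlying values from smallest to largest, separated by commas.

IQR = Q3 − Q1 = 83.25 − 52.85 = 30.40.
Lower fence = Q1 − 1.5·IQR = 52.85 − 45.60 = 7.25.
Upper fence = Q3 + 1.5·IQR = 83.25 + 45.60 = 128.85.
6.0 < 7.25 → outlier.
209.8 > 128.85 → outlier.
All remaining values lie within [7.25, 128.85].

6.0, 209.8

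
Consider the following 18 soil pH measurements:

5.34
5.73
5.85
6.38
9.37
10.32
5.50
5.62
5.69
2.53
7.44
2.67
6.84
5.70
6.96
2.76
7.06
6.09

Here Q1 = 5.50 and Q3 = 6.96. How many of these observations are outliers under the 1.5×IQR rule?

5

IQR = 1.46; fences at 5.50 − 2.19 = 3.31 and 6.96 + 2.19 = 9.15.
Outside the cutoffs: 2.53, 2.67, 2.76, 9.37, 10.32.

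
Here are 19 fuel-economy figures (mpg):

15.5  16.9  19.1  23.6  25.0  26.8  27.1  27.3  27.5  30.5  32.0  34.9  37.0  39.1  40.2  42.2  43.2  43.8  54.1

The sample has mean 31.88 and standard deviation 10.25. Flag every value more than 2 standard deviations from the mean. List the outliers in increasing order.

Cutoffs at x̄ ± 2s: 31.88 ± 2·10.25 = [11.38, 52.38].
54.1: z = 2.17, |z| > 2 → outlier.
Every other value lies within [11.38, 52.38].

54.1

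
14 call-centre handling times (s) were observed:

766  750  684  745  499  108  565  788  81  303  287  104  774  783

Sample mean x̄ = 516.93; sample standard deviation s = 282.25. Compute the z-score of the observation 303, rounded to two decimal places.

-0.76

z = (303 − 516.93) / 282.25 = -0.76.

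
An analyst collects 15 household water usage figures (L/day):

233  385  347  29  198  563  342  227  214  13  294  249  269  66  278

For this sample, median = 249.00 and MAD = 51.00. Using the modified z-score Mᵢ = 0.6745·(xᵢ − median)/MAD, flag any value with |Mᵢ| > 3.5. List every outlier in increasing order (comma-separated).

|Mᵢ| > 3.5 ⇔ |xᵢ − 249.00| > 3.5·51.00/0.6745 = 264.64.
So outliers lie outside [-15.64, 513.64].
563: M = 4.15 → outlier.

563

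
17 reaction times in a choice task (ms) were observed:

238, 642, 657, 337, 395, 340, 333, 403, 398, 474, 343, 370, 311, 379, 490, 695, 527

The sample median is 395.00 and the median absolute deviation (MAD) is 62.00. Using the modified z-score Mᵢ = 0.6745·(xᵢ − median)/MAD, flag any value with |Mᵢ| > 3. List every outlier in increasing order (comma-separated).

695

|Mᵢ| > 3 ⇔ |xᵢ − 395.00| > 3·62.00/0.6745 = 275.76.
So outliers lie outside [119.24, 670.76].
695: M = 3.26 → outlier.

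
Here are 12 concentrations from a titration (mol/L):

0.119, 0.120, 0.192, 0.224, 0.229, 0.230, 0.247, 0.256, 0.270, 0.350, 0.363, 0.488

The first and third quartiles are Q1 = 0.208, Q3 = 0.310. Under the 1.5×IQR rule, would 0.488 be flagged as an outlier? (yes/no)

IQR = Q3 − Q1 = 0.310 − 0.208 = 0.102.
Lower fence = Q1 − 1.5·IQR = 0.208 − 0.153 = 0.055.
Upper fence = Q3 + 1.5·IQR = 0.310 + 0.153 = 0.463.
0.488 lies above the upper fence.

yes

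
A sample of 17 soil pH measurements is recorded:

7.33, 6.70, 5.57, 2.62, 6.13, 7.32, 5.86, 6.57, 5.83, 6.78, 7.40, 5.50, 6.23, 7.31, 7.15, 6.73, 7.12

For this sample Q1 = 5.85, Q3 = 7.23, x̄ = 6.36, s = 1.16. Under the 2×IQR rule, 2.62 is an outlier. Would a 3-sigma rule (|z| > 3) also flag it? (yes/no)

z = (2.62 − 6.36) / 1.16 = -3.22.
|z| = 3.22 > 3.

yes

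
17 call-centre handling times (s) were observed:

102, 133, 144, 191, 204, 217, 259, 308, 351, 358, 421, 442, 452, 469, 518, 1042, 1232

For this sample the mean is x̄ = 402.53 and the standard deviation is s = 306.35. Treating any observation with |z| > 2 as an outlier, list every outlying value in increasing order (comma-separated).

1042, 1232

Cutoffs at x̄ ± 2s: 402.53 ± 2·306.35 = [-210.17, 1015.23].
1042: z = 2.09, |z| > 2 → outlier.
1232: z = 2.71, |z| > 2 → outlier.
Every other value lies within [-210.17, 1015.23].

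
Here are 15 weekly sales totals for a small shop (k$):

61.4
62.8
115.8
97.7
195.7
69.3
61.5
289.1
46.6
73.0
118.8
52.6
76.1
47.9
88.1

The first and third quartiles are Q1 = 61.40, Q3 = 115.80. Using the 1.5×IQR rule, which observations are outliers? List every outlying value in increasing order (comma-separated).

IQR = Q3 − Q1 = 115.80 − 61.40 = 54.40.
Lower fence = Q1 − 1.5·IQR = 61.40 − 81.60 = -20.20.
Upper fence = Q3 + 1.5·IQR = 115.80 + 81.60 = 197.40.
289.1 > 197.40 → outlier.
All remaining values lie within [-20.20, 197.40].

289.1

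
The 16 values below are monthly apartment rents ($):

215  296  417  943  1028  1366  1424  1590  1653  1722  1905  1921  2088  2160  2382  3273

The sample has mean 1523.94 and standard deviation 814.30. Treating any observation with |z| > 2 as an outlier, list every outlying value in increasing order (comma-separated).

Cutoffs at x̄ ± 2s: 1523.94 ± 2·814.30 = [-104.66, 3152.54].
3273: z = 2.15, |z| > 2 → outlier.
Every other value lies within [-104.66, 3152.54].

3273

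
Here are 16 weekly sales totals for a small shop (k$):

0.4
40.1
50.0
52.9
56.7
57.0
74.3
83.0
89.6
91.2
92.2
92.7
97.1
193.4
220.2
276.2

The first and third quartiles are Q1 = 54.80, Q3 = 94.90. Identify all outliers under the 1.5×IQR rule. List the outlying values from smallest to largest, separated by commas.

193.4, 220.2, 276.2

IQR = Q3 − Q1 = 94.90 − 54.80 = 40.10.
Lower fence = Q1 − 1.5·IQR = 54.80 − 60.15 = -5.35.
Upper fence = Q3 + 1.5·IQR = 94.90 + 60.15 = 155.05.
193.4 > 155.05 → outlier.
220.2 > 155.05 → outlier.
276.2 > 155.05 → outlier.
All remaining values lie within [-5.35, 155.05].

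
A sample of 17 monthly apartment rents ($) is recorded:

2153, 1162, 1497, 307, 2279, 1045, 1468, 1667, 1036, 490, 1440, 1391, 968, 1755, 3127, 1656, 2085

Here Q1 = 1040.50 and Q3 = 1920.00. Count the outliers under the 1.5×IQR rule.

0

IQR = 879.50; fences at 1040.50 − 1319.25 = -278.75 and 1920.00 + 1319.25 = 3239.25.
Every value lies within the cutoffs.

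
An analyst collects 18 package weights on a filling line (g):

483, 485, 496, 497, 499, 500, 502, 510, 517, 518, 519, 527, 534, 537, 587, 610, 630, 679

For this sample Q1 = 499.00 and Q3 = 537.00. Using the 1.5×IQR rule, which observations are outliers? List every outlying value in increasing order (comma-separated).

610, 630, 679

IQR = Q3 − Q1 = 537.00 − 499.00 = 38.00.
Lower fence = Q1 − 1.5·IQR = 499.00 − 57.00 = 442.00.
Upper fence = Q3 + 1.5·IQR = 537.00 + 57.00 = 594.00.
610 > 594.00 → outlier.
630 > 594.00 → outlier.
679 > 594.00 → outlier.
All remaining values lie within [442.00, 594.00].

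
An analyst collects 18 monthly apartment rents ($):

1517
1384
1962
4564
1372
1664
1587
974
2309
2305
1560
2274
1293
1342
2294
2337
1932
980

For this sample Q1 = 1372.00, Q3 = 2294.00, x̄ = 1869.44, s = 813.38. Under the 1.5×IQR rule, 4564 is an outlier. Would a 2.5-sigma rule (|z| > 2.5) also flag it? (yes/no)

z = (4564 − 1869.44) / 813.38 = 3.31.
|z| = 3.31 > 2.5.

yes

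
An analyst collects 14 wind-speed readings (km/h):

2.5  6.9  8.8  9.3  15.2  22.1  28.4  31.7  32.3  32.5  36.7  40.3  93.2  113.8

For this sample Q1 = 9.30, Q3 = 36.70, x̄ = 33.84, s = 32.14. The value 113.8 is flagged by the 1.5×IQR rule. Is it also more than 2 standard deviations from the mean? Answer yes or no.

yes

z = (113.8 − 33.84) / 32.14 = 2.49.
|z| = 2.49 > 2.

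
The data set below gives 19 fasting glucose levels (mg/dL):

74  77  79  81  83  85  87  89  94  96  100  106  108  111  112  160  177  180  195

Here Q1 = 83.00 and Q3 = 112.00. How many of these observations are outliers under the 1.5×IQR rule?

4

IQR = 29.00; fences at 83.00 − 43.50 = 39.50 and 112.00 + 43.50 = 155.50.
Outside the cutoffs: 160, 177, 180, 195.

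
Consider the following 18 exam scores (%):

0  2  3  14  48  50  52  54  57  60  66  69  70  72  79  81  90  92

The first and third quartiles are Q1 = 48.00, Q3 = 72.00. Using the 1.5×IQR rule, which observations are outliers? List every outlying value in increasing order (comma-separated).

IQR = Q3 − Q1 = 72.00 − 48.00 = 24.00.
Lower fence = Q1 − 1.5·IQR = 48.00 − 36.00 = 12.00.
Upper fence = Q3 + 1.5·IQR = 72.00 + 36.00 = 108.00.
0 < 12.00 → outlier.
2 < 12.00 → outlier.
3 < 12.00 → outlier.
All remaining values lie within [12.00, 108.00].

0, 2, 3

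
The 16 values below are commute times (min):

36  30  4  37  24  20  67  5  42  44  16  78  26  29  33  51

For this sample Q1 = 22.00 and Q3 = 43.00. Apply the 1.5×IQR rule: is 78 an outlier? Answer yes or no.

IQR = Q3 − Q1 = 43.00 − 22.00 = 21.00.
Lower fence = Q1 − 1.5·IQR = 22.00 − 31.50 = -9.50.
Upper fence = Q3 + 1.5·IQR = 43.00 + 31.50 = 74.50.
78 lies above the upper fence.

yes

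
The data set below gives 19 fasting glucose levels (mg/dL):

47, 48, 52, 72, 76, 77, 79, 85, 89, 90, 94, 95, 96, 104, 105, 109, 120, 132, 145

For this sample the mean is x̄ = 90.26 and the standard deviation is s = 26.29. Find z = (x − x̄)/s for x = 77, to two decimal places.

z = (77 − 90.26) / 26.29 = -0.50.

-0.50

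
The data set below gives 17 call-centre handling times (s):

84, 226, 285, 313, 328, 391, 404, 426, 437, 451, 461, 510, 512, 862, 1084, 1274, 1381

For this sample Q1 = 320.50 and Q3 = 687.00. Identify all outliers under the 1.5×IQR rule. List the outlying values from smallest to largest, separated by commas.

1274, 1381

IQR = Q3 − Q1 = 687.00 − 320.50 = 366.50.
Lower fence = Q1 − 1.5·IQR = 320.50 − 549.75 = -229.25.
Upper fence = Q3 + 1.5·IQR = 687.00 + 549.75 = 1236.75.
1274 > 1236.75 → outlier.
1381 > 1236.75 → outlier.
All remaining values lie within [-229.25, 1236.75].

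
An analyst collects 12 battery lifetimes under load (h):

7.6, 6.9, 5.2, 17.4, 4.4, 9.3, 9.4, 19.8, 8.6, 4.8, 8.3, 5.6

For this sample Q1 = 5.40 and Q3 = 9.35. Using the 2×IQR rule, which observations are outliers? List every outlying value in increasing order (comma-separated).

17.4, 19.8

IQR = Q3 − Q1 = 9.35 − 5.40 = 3.95.
Lower fence = Q1 − 2·IQR = 5.40 − 7.90 = -2.50.
Upper fence = Q3 + 2·IQR = 9.35 + 7.90 = 17.25.
17.4 > 17.25 → outlier.
19.8 > 17.25 → outlier.
All remaining values lie within [-2.50, 17.25].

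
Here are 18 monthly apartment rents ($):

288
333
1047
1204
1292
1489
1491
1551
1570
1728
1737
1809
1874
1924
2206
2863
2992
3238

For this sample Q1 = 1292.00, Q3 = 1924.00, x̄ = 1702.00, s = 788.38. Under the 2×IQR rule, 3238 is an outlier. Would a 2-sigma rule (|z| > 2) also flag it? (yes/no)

no

z = (3238 − 1702.00) / 788.38 = 1.95.
|z| = 1.95 ≤ 2.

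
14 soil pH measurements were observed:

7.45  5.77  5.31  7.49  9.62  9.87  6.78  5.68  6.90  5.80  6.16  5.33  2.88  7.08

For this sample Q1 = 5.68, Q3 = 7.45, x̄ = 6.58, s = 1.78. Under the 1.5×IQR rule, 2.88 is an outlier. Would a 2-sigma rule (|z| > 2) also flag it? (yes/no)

yes

z = (2.88 − 6.58) / 1.78 = -2.08.
|z| = 2.08 > 2.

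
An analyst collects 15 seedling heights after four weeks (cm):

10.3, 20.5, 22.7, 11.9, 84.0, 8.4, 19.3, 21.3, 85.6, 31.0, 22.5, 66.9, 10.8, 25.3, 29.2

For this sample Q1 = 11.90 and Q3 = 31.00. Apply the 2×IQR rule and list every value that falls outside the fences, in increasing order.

84.0, 85.6

IQR = Q3 − Q1 = 31.00 − 11.90 = 19.10.
Lower fence = Q1 − 2·IQR = 11.90 − 38.20 = -26.30.
Upper fence = Q3 + 2·IQR = 31.00 + 38.20 = 69.20.
84.0 > 69.20 → outlier.
85.6 > 69.20 → outlier.
All remaining values lie within [-26.30, 69.20].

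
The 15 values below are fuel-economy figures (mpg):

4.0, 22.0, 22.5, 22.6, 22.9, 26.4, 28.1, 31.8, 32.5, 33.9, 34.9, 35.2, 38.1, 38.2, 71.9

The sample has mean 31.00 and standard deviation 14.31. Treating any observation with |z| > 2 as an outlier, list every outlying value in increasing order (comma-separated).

71.9

Cutoffs at x̄ ± 2s: 31.00 ± 2·14.31 = [2.38, 59.62].
71.9: z = 2.86, |z| > 2 → outlier.
Every other value lies within [2.38, 59.62].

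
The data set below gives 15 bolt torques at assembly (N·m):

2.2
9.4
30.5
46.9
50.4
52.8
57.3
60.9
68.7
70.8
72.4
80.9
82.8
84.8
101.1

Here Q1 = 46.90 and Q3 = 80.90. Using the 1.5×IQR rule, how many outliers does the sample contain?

0

IQR = 34.00; fences at 46.90 − 51.00 = -4.10 and 80.90 + 51.00 = 131.90.
Every value lies within the cutoffs.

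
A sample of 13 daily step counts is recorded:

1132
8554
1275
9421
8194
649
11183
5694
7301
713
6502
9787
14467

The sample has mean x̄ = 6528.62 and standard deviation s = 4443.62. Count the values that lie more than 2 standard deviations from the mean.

0

Cutoffs: x̄ ± 2s = [-2358.62, 15415.86].
Every value lies within the cutoffs.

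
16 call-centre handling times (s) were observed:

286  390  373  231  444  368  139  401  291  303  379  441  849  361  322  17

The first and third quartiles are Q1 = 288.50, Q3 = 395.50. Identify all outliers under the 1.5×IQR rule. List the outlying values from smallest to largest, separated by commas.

IQR = Q3 − Q1 = 395.50 − 288.50 = 107.00.
Lower fence = Q1 − 1.5·IQR = 288.50 − 160.50 = 128.00.
Upper fence = Q3 + 1.5·IQR = 395.50 + 160.50 = 556.00.
17 < 128.00 → outlier.
849 > 556.00 → outlier.
All remaining values lie within [128.00, 556.00].

17, 849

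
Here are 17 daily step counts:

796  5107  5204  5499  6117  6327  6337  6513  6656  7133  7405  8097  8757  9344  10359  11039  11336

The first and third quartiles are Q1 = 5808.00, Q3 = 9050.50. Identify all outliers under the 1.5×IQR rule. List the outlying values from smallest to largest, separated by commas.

IQR = Q3 − Q1 = 9050.50 − 5808.00 = 3242.50.
Lower fence = Q1 − 1.5·IQR = 5808.00 − 4863.75 = 944.25.
Upper fence = Q3 + 1.5·IQR = 9050.50 + 4863.75 = 13914.25.
796 < 944.25 → outlier.
All remaining values lie within [944.25, 13914.25].

796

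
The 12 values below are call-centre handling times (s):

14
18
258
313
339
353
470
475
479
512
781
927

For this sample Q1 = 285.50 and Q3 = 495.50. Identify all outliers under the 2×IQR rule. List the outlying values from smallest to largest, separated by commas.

927

IQR = Q3 − Q1 = 495.50 − 285.50 = 210.00.
Lower fence = Q1 − 2·IQR = 285.50 − 420.00 = -134.50.
Upper fence = Q3 + 2·IQR = 495.50 + 420.00 = 915.50.
927 > 915.50 → outlier.
All remaining values lie within [-134.50, 915.50].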